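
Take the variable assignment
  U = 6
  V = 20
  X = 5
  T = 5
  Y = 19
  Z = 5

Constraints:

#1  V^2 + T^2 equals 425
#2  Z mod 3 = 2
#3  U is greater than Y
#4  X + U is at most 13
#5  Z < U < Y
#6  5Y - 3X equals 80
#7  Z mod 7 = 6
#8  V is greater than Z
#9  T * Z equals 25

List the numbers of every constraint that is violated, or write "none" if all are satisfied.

The assignment fails constraints 3 and 7.

#1 V^2 + T^2 = 20^2 + 5^2 = 400 + 25 = 425  true
#2 5 mod 3 = 2  true
#3 U = 6, Y = 19; 6 ≤ 19 (want >)  false
#4 X + U = 5 + 6 = 11; 11 ≤ 13  true
#5 values 5 < 6 < 19  true
#6 5Y - 3X = 5(19) - 3(5) = 80  true
#7 5 mod 7 = 5, not 6  false
#8 V = 20, Z = 5; 20 > 5  true
#9 T * Z = 5 * 5 = 25  true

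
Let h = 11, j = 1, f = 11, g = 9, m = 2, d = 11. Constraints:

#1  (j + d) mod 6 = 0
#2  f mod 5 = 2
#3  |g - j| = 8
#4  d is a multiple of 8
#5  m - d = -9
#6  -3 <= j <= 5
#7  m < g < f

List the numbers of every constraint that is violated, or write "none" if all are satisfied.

Constraints 2 and 4 are violated.

#1 j + d = 12; 12 mod 6 = 0 — holds.
#2 11 mod 5 = 1, not 2 — does not hold.
#3 |9 - 1| = 8 — holds.
#4 11 = 8*1 + 3, so 8 does not divide 11 — does not hold.
#5 m - d = 2 - 11 = -9 — holds.
#6 j = 1 lies in [-3, 5] — holds.
#7 values 2 < 9 < 11 — holds.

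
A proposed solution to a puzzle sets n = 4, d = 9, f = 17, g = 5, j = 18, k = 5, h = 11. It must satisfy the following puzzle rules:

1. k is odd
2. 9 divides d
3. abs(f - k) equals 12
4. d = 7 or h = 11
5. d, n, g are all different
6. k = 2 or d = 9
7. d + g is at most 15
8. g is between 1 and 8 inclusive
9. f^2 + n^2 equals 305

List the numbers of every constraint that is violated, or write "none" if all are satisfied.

None — every constraint holds.

1. k = 5 is odd  OK
2. 9 / 9 = 1, so 9 divides 9  OK
3. abs(17 - 5) = 12  OK
4. d = 9 ≠ 7, but h = 11 = 11 (second disjunct)  OK
5. values 9, 4, 5 are pairwise distinct  OK
6. k = 5 ≠ 2, but d = 9 = 9 (second disjunct)  OK
7. d + g = 9 + 5 = 14; 14 ≤ 15  OK
8. g = 5 lies in [1, 8]  OK
9. f^2 + n^2 = 17^2 + 4^2 = 289 + 16 = 305  OK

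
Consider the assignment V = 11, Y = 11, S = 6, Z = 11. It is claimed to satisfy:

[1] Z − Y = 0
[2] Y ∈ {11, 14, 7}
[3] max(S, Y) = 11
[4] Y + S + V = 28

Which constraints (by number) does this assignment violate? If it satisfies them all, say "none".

All constraints are satisfied.

[1] Z − Y = 11 − 11 = 0 — satisfied.
[2] Y = 11 is in {11, 14, 7} — satisfied.
[3] max(6, 11) = 11 — satisfied.
[4] Y + S + V = 11 + 6 + 11 = 28 — satisfied.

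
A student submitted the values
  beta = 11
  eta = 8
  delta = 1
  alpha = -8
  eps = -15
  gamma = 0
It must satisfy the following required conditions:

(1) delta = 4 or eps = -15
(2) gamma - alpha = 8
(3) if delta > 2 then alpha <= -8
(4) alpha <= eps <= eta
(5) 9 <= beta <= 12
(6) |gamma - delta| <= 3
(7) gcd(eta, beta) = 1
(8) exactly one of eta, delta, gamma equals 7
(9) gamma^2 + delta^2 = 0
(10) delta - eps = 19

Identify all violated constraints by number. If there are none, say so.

Constraints 4, 8, 9, 10 are violated.

(1) delta = 1 ≠ 4, but eps = -15 = -15 (second disjunct) — OK.
(2) gamma - alpha = 0 - (-8) = 8 — OK.
(3) delta = 1, not > 2; antecedent false, conditional vacuously true — OK.
(4) values -8, -15, 8; alpha = -8 is not <= eps = -15 — violated.
(5) beta = 11 lies in [9, 12] — OK.
(6) |0 - 1| = 1; 1 ≤ 3 — OK.
(7) gcd(8, 11) = 1 — OK.
(8) eta=8, delta=1, gamma=0; 0 of them equal 7, not exactly one — violated.
(9) gamma^2 + delta^2 = 0^2 + 1^2 = 0 + 1 = 1, not 0 — violated.
(10) delta - eps = 1 - (-15) = 16, not 19 — violated.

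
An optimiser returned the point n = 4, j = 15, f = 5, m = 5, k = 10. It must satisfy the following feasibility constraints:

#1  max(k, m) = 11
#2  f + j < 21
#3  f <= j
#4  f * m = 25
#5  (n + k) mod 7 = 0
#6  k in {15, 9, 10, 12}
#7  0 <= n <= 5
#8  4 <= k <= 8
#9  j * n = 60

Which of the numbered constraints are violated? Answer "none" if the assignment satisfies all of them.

#1 max(10, 5) = 10, not 11 — does not hold.
#2 f + j = 5 + 15 = 20; 20 < 21 — holds.
#3 f = 5, j = 15; 5 ≤ 15 — holds.
#4 f * m = 5 * 5 = 25 — holds.
#5 n + k = 14; 14 mod 7 = 0 — holds.
#6 k = 10 is in {15, 9, 10, 12} — holds.
#7 n = 4 lies in [0, 5] — holds.
#8 k = 10 is outside [4, 8] — does not hold.
#9 j * n = 15 * 4 = 60 — holds.

No — constraints 1, 8 are not satisfied.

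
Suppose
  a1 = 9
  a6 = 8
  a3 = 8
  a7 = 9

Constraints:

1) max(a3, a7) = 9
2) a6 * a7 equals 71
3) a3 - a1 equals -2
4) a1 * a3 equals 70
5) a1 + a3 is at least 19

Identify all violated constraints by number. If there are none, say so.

1) max(8, 9) = 9 — holds.
2) a6 * a7 = 8 * 9 = 72, not 71 — does not hold.
3) a3 - a1 = 8 - 9 = -1, not -2 — does not hold.
4) a1 * a3 = 9 * 8 = 72, not 70 — does not hold.
5) a1 + a3 = 9 + 8 = 17; 17 < 19, bound 19 not met — does not hold.

No — constraints 2, 3, 4, 5 are not satisfied.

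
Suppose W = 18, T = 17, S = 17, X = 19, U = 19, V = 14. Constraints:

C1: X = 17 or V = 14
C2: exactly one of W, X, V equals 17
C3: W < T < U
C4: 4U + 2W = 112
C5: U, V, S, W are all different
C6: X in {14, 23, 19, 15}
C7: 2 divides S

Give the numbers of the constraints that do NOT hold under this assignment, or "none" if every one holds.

C1: X = 19 ≠ 17, but V = 14 = 14 (second disjunct) — holds.
C2: W=18, X=19, V=14; 0 of them equal 17, not exactly one — does not hold.
C3: values 18, 17, 19; W = 18 is not < T = 17 — does not hold.
C4: 4U + 2W = 4(19) + 2(18) = 112 — holds.
C5: values 19, 14, 17, 18 are pairwise distinct — holds.
C6: X = 19 is in {14, 23, 19, 15} — holds.
C7: 17 = 2*8 + 1, so 2 does not divide 17 — does not hold.

Violated: 2, 3, and 7.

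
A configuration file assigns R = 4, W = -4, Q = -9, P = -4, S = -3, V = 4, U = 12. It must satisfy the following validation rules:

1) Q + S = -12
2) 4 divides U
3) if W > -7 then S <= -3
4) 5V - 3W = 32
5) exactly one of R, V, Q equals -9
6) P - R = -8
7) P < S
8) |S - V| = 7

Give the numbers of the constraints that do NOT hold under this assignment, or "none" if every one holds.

1) Q + S = -9 + (-3) = -12  true
2) 12 / 4 = 3, so 4 divides 12  true
3) W = -4 > -7, so we need S ≤ -3; S = -3 ≤ -3  true
4) 5V - 3W = 5(4) - 3(-4) = 32  true
5) R=4, V=4, Q=-9; 1 of them equals -9  true
6) P - R = -4 - 4 = -8  true
7) P = -4, S = -3; -4 < -3  true
8) |-3 - 4| = 7  true

No violations.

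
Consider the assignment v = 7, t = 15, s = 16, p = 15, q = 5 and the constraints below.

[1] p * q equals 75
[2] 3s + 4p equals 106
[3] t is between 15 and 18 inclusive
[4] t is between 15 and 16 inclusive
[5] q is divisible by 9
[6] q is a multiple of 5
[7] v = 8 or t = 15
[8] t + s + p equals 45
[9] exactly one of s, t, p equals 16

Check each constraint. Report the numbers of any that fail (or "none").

[1] p * q = 15 * 5 = 75 — satisfied.
[2] 3s + 4p = 3(16) + 4(15) = 108, not 106 — violated.
[3] t = 15 lies in [15, 18] — satisfied.
[4] t = 15 lies in [15, 16] — satisfied.
[5] 5 = 9*0 + 5, so 9 does not divide 5 — violated.
[6] 5 / 5 = 1, so 5 divides 5 — satisfied.
[7] v = 7 ≠ 8, but t = 15 = 15 (second disjunct) — satisfied.
[8] t + s + p = 15 + 16 + 15 = 46, not 45 — violated.
[9] s=16, t=15, p=15; 1 of them equals 16 — satisfied.

No — constraints 2, 5, 8 are not satisfied.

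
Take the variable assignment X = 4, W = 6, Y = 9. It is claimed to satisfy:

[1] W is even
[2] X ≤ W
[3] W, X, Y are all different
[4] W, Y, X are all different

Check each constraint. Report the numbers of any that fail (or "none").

No violations.

[1] W = 6 is even  true
[2] X = 4, W = 6; 4 ≤ 6  true
[3] values 6, 4, 9 are pairwise distinct  true
[4] values 6, 9, 4 are pairwise distinct  true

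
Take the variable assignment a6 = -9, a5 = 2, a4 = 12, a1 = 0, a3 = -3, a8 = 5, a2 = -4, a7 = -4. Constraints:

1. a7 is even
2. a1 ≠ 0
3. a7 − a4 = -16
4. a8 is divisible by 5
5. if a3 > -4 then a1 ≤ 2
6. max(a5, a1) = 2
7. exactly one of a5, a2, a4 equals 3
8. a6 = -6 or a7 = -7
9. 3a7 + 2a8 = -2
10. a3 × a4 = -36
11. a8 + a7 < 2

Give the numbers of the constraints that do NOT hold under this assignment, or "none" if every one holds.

Constraints 2, 7, 8 do not hold.

1. a7 = -4 is even — OK.
2. a1 = 0, but 0 is required to differ — violated.
3. a7 − a4 = -4 − 12 = -16 — OK.
4. 5 / 5 = 1, so 5 divides 5 — OK.
5. a3 = -3 > -4, so we need a1 ≤ 2; a1 = 0 ≤ 2 — OK.
6. max(2, 0) = 2 — OK.
7. a5=2, a2=-4, a4=12; 0 of them equal 3, not exactly one — violated.
8. a6 = -9 ≠ -6 and a7 = -4 ≠ -7; both disjuncts false — violated.
9. 3a7 + 2a8 = 3(-4) + 2(5) = -2 — OK.
10. a3 × a4 = -3 × 12 = -36 — OK.
11. a8 + a7 = 5 + (-4) = 1; 1 < 2 — OK.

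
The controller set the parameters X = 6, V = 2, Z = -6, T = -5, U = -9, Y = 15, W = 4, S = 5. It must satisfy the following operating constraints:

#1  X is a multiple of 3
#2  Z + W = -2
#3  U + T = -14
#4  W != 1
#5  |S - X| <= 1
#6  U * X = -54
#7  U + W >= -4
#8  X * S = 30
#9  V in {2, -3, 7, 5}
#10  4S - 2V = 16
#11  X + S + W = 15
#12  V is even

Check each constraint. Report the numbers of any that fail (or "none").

#1 6 / 3 = 2, so 3 divides 6  holds
#2 Z + W = -6 + 4 = -2  holds
#3 U + T = -9 + (-5) = -14  holds
#4 W = 4, and 4 ≠ 1  holds
#5 |5 - 6| = 1; 1 ≤ 1  holds
#6 U * X = -9 * 6 = -54  holds
#7 U + W = -9 + 4 = -5; -5 < -4, bound -4 not met  fails
#8 X * S = 6 * 5 = 30  holds
#9 V = 2 is in {2, -3, 7, 5}  holds
#10 4S - 2V = 4(5) - 2(2) = 16  holds
#11 X + S + W = 6 + 5 + 4 = 15  holds
#12 V = 2 is even  holds

Constraint 7 is violated.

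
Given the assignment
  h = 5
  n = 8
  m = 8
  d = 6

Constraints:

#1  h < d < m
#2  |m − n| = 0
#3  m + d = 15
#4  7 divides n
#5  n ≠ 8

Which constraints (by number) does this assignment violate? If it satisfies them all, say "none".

No — constraints 3, 4, 5 are not satisfied.

#1 values 5 < 6 < 8  true
#2 |8 − 8| = 0  true
#3 m + d = 8 + 6 = 14, not 15  false
#4 8 = 7×1 + 1, so 7 does not divide 8  false
#5 n = 8, but 8 is required to differ  false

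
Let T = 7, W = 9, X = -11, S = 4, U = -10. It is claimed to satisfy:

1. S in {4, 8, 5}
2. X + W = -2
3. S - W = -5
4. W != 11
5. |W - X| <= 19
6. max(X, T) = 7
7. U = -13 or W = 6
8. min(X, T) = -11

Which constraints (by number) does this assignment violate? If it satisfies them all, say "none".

1. S = 4 is in {4, 8, 5} — holds.
2. X + W = -11 + 9 = -2 — holds.
3. S - W = 4 - 9 = -5 — holds.
4. W = 9, and 9 ≠ 11 — holds.
5. |9 - (-11)| = 20; 20 > 19, exceeds bound 19 — does not hold.
6. max(-11, 7) = 7 — holds.
7. U = -10 ≠ -13 and W = 9 ≠ 6; both disjuncts false — does not hold.
8. min(-11, 7) = -11 — holds.

Constraints 5 and 7 are violated.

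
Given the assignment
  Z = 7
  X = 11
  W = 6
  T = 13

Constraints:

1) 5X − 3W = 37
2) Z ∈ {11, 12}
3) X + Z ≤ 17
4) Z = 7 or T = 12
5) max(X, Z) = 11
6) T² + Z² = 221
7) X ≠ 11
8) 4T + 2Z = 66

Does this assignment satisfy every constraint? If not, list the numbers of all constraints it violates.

No — constraints 2, 3, 6, and 7 are not satisfied.

1) 5X − 3W = 5(11) − 3(6) = 37  ✓
2) Z = 7 is not in {11, 12}  ✗
3) X + Z = 11 + 7 = 18; 18 > 17, bound 17 not met  ✗
4) Z = 7 = 7 (first disjunct)  ✓
5) max(11, 7) = 11  ✓
6) T² + Z² = 13² + 7² = 169 + 49 = 218, not 221  ✗
7) X = 11, but 11 is required to differ  ✗
8) 4T + 2Z = 4(13) + 2(7) = 66  ✓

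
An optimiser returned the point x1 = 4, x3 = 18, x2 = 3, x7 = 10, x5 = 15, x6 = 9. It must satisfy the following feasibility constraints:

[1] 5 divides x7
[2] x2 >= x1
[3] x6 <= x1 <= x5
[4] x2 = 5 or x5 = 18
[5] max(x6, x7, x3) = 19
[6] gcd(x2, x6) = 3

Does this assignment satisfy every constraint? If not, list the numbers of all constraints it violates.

[1] 10 / 5 = 2, so 5 divides 10 — holds.
[2] x2 = 3, x1 = 4; 3 < 4 (want ≥) — does not hold.
[3] values 9, 4, 15; x6 = 9 is not <= x1 = 4 — does not hold.
[4] x2 = 3 ≠ 5 and x5 = 15 ≠ 18; both disjuncts false — does not hold.
[5] max(9, 10, 18) = 18, not 19 — does not hold.
[6] gcd(3, 9) = 3 — holds.

Constraints 2, 3, 4, and 5 are violated.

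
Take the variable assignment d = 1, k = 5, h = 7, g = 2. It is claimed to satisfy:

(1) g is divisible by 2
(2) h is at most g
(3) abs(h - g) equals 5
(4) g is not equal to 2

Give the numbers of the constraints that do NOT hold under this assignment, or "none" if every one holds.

The assignment fails constraints 2 and 4.

(1) 2 / 2 = 1, so 2 divides 2  OK
(2) h = 7, g = 2; 7 > 2 (want ≤)  FAIL
(3) abs(7 - 2) = 5  OK
(4) g = 2, but 2 is required to differ  FAIL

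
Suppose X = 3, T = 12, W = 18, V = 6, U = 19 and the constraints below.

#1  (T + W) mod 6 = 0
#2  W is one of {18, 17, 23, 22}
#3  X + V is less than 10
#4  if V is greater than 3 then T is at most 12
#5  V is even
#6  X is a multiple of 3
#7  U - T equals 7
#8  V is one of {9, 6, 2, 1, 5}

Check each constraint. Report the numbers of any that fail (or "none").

The assignment satisfies every constraint.

#1 T + W = 30; 30 mod 6 = 0 — OK.
#2 W = 18 is in {18, 17, 23, 22} — OK.
#3 X + V = 3 + 6 = 9; 9 < 10 — OK.
#4 V = 6 > 3, so we need T ≤ 12; T = 12 ≤ 12 — OK.
#5 V = 6 is even — OK.
#6 3 / 3 = 1, so 3 divides 3 — OK.
#7 U - T = 19 - 12 = 7 — OK.
#8 V = 6 is in {9, 6, 2, 1, 5} — OK.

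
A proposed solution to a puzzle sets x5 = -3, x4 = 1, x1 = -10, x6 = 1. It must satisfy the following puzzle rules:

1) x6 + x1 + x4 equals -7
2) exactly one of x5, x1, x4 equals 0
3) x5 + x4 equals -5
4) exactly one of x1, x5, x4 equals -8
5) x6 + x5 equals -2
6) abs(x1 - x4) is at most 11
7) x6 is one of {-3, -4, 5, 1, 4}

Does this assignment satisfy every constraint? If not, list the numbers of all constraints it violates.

Constraints 1, 2, 3, and 4 do not hold.

1) x6 + x1 + x4 = 1 + (-10) + 1 = -8, not -7 — does not hold.
2) x5=-3, x1=-10, x4=1; 0 of them equal 0, not exactly one — does not hold.
3) x5 + x4 = -3 + 1 = -2, not -5 — does not hold.
4) x1=-10, x5=-3, x4=1; 0 of them equal -8, not exactly one — does not hold.
5) x6 + x5 = 1 + (-3) = -2 — holds.
6) abs(-10 - 1) = 11; 11 ≤ 11 — holds.
7) x6 = 1 is in {-3, -4, 5, 1, 4} — holds.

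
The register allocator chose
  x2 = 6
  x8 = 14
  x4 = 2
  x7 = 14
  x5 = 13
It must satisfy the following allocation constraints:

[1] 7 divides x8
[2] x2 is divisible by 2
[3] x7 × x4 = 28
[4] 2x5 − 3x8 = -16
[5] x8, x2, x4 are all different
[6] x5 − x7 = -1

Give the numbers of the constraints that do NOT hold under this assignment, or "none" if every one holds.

Yes — all constraints hold.

[1] 14 / 7 = 2, so 7 divides 14  yes
[2] 6 / 2 = 3, so 2 divides 6  yes
[3] x7 × x4 = 14 × 2 = 28  yes
[4] 2x5 − 3x8 = 2(13) − 3(14) = -16  yes
[5] values 14, 6, 2 are pairwise distinct  yes
[6] x5 − x7 = 13 − 14 = -1  yes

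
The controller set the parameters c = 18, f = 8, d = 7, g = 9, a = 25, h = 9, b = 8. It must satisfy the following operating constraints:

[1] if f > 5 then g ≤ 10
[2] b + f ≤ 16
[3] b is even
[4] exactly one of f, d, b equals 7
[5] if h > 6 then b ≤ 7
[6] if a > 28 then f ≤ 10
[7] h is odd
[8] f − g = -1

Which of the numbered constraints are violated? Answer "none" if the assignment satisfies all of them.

[1] f = 8 > 5, so we need g ≤ 10; g = 9 ≤ 10 — OK.
[2] b + f = 8 + 8 = 16; 16 ≤ 16 — OK.
[3] b = 8 is even — OK.
[4] f=8, d=7, b=8; 1 of them equals 7 — OK.
[5] h = 9 > 6, so we need b ≤ 7; but b = 8 > 7 — violated.
[6] a = 25, not > 28; antecedent false, conditional vacuously true — OK.
[7] h = 9 is odd — OK.
[8] f − g = 8 − 9 = -1 — OK.

No — constraint 5 is not satisfied.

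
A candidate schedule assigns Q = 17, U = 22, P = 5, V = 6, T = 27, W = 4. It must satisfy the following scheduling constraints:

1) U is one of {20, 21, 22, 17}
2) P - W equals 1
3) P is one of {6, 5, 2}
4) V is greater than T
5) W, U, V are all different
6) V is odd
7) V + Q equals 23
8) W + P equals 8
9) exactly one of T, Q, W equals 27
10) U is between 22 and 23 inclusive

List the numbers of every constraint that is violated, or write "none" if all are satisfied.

1) U = 22 is in {20, 21, 22, 17} — satisfied.
2) P - W = 5 - 4 = 1 — satisfied.
3) P = 5 is in {6, 5, 2} — satisfied.
4) V = 6, T = 27; 6 ≤ 27 (want >) — violated.
5) values 4, 22, 6 are pairwise distinct — satisfied.
6) V = 6 is even — violated.
7) V + Q = 6 + 17 = 23 — satisfied.
8) W + P = 4 + 5 = 9, not 8 — violated.
9) T=27, Q=17, W=4; 1 of them equals 27 — satisfied.
10) U = 22 lies in [22, 23] — satisfied.

The assignment fails constraints 4, 6, and 8.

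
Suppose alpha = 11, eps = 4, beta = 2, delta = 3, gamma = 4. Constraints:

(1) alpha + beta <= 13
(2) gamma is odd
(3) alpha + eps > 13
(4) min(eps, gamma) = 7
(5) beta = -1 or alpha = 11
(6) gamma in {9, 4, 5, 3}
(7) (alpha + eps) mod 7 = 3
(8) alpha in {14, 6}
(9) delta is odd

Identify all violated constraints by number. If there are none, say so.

The assignment fails constraints 2, 4, 7, 8.

(1) alpha + beta = 11 + 2 = 13; 13 ≤ 13 — holds.
(2) gamma = 4 is even — fails.
(3) alpha + eps = 11 + 4 = 15; 15 > 13 — holds.
(4) min(4, 4) = 4, not 7 — fails.
(5) beta = 2 ≠ -1, but alpha = 11 = 11 (second disjunct) — holds.
(6) gamma = 4 is in {9, 4, 5, 3} — holds.
(7) alpha + eps = 15; 15 mod 7 = 1, not 3 — fails.
(8) alpha = 11 is not in {14, 6} — fails.
(9) delta = 3 is odd — holds.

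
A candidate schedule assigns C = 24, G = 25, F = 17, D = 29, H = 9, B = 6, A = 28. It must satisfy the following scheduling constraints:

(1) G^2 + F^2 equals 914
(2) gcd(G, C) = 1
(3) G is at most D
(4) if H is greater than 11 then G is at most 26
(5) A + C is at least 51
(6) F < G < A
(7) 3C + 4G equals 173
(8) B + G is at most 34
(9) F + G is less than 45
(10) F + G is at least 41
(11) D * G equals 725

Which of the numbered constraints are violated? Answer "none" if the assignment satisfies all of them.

No — constraint 7 is not satisfied.

(1) G^2 + F^2 = 25^2 + 17^2 = 625 + 289 = 914  ✓
(2) gcd(25, 24) = 1  ✓
(3) G = 25, D = 29; 25 ≤ 29  ✓
(4) H = 9, not > 11; antecedent false, conditional vacuously true  ✓
(5) A + C = 28 + 24 = 52; 52 ≥ 51  ✓
(6) values 17 < 25 < 28  ✓
(7) 3C + 4G = 3(24) + 4(25) = 172, not 173  ✗
(8) B + G = 6 + 25 = 31; 31 ≤ 34  ✓
(9) F + G = 17 + 25 = 42; 42 < 45  ✓
(10) F + G = 17 + 25 = 42; 42 ≥ 41  ✓
(11) D * G = 29 * 25 = 725  ✓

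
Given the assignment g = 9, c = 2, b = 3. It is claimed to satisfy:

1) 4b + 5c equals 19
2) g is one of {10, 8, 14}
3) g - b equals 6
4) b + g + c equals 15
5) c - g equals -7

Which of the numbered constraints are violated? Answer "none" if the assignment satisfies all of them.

Constraints 1, 2, and 4 do not hold.

1) 4b + 5c = 4(3) + 5(2) = 22, not 19 — does not hold.
2) g = 9 is not in {10, 8, 14} — does not hold.
3) g - b = 9 - 3 = 6 — holds.
4) b + g + c = 3 + 9 + 2 = 14, not 15 — does not hold.
5) c - g = 2 - 9 = -7 — holds.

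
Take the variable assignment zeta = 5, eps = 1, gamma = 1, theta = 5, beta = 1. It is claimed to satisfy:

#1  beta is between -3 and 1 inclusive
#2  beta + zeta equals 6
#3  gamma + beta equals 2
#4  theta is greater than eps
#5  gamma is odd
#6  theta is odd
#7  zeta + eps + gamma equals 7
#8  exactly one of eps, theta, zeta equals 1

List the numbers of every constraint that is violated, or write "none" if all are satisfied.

#1 beta = 1 lies in [-3, 1] — OK.
#2 beta + zeta = 1 + 5 = 6 — OK.
#3 gamma + beta = 1 + 1 = 2 — OK.
#4 theta = 5, eps = 1; 5 > 1 — OK.
#5 gamma = 1 is odd — OK.
#6 theta = 5 is odd — OK.
#7 zeta + eps + gamma = 5 + 1 + 1 = 7 — OK.
#8 eps=1, theta=5, zeta=5; 1 of them equals 1 — OK.

None — every constraint holds.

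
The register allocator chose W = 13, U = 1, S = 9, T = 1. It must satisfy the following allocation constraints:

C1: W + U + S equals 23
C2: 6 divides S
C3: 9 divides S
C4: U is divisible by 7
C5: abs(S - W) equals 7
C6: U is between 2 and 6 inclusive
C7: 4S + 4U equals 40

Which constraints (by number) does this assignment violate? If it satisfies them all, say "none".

C1: W + U + S = 13 + 1 + 9 = 23  yes
C2: 9 = 6*1 + 3, so 6 does not divide 9  no
C3: 9 / 9 = 1, so 9 divides 9  yes
C4: 1 = 7*0 + 1, so 7 does not divide 1  no
C5: abs(9 - 13) = 4, not 7  no
C6: U = 1 is outside [2, 6]  no
C7: 4S + 4U = 4(9) + 4(1) = 40  yes

Violated: 2, 4, 5, and 6.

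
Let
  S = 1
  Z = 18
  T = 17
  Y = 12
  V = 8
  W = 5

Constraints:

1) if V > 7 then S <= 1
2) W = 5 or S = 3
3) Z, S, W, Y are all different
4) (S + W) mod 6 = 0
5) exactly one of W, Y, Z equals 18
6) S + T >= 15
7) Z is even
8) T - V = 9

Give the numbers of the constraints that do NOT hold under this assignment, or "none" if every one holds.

Yes — all constraints hold.

1) V = 8 > 7, so we need S ≤ 1; S = 1 ≤ 1 — satisfied.
2) W = 5 = 5 (first disjunct) — satisfied.
3) values 18, 1, 5, 12 are pairwise distinct — satisfied.
4) S + W = 6; 6 mod 6 = 0 — satisfied.
5) W=5, Y=12, Z=18; 1 of them equals 18 — satisfied.
6) S + T = 1 + 17 = 18; 18 ≥ 15 — satisfied.
7) Z = 18 is even — satisfied.
8) T - V = 17 - 8 = 9 — satisfied.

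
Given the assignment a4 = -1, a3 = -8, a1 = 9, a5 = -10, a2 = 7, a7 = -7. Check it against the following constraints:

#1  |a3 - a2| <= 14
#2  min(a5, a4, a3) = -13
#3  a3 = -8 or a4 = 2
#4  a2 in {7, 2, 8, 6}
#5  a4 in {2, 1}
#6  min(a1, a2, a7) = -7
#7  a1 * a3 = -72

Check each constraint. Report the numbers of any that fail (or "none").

The assignment fails constraints 1, 2, 5.

#1 |-8 - 7| = 15; 15 > 14, exceeds bound 14  ✘
#2 min(-10, -1, -8) = -10, not -13  ✘
#3 a3 = -8 = -8 (first disjunct)  ✔
#4 a2 = 7 is in {7, 2, 8, 6}  ✔
#5 a4 = -1 is not in {2, 1}  ✘
#6 min(9, 7, -7) = -7  ✔
#7 a1 * a3 = 9 * (-8) = -72  ✔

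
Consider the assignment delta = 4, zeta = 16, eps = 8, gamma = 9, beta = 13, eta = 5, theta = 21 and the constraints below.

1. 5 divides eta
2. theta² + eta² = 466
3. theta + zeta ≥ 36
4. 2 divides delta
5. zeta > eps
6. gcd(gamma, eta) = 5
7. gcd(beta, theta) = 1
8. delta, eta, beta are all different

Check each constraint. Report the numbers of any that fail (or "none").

No — constraint 6 is not satisfied.

1. 5 / 5 = 1, so 5 divides 5 — holds.
2. theta² + eta² = 21² + 5² = 441 + 25 = 466 — holds.
3. theta + zeta = 21 + 16 = 37; 37 ≥ 36 — holds.
4. 4 / 2 = 2, so 2 divides 4 — holds.
5. zeta = 16, eps = 8; 16 > 8 — holds.
6. gcd(9, 5) = 1, not 5 — fails.
7. gcd(13, 21) = 1 — holds.
8. values 4, 5, 13 are pairwise distinct — holds.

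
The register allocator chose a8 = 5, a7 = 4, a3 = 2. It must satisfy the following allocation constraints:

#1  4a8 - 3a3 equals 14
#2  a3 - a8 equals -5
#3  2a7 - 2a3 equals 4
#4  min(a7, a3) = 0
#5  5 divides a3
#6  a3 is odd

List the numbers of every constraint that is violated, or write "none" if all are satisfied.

Constraints 2, 4, 5, 6 do not hold.

#1 4a8 - 3a3 = 4(5) - 3(2) = 14  holds
#2 a3 - a8 = 2 - 5 = -3, not -5  fails
#3 2a7 - 2a3 = 2(4) - 2(2) = 4  holds
#4 min(4, 2) = 2, not 0  fails
#5 2 = 5*0 + 2, so 5 does not divide 2  fails
#6 a3 = 2 is even  fails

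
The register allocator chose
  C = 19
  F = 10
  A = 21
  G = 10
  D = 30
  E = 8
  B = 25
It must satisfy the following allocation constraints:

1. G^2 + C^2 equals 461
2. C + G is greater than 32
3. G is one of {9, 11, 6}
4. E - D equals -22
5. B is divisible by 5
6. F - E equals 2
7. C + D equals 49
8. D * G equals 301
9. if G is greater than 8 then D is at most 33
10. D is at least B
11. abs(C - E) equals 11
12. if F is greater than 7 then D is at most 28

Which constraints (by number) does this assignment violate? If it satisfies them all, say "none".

Constraints 2, 3, 8, and 12 are violated.

1. G^2 + C^2 = 10^2 + 19^2 = 100 + 361 = 461 — satisfied.
2. C + G = 19 + 10 = 29; 29 ≤ 32, bound 32 not met — violated.
3. G = 10 is not in {9, 11, 6} — violated.
4. E - D = 8 - 30 = -22 — satisfied.
5. 25 / 5 = 5, so 5 divides 25 — satisfied.
6. F - E = 10 - 8 = 2 — satisfied.
7. C + D = 19 + 30 = 49 — satisfied.
8. D * G = 30 * 10 = 300, not 301 — violated.
9. G = 10 > 8, so we need D ≤ 33; D = 30 ≤ 33 — satisfied.
10. D = 30, B = 25; 30 ≥ 25 — satisfied.
11. abs(19 - 8) = 11 — satisfied.
12. F = 10 > 7, so we need D ≤ 28; but D = 30 > 28 — violated.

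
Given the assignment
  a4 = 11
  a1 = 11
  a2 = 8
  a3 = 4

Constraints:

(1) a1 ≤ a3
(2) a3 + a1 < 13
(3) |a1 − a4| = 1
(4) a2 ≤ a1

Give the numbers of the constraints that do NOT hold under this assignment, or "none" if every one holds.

Constraints 1, 2, and 3 are violated.

(1) a1 = 11, a3 = 4; 11 > 4 (want ≤)  no
(2) a3 + a1 = 4 + 11 = 15; 15 ≥ 13, bound 13 not met  no
(3) |11 − 11| = 0, not 1  no
(4) a2 = 8, a1 = 11; 8 ≤ 11  yes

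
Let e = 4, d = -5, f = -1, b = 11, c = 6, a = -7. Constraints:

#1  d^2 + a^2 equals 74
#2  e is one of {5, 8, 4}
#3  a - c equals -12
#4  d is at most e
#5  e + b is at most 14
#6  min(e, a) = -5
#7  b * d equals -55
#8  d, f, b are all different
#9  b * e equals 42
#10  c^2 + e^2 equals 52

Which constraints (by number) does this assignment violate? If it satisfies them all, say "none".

No — constraints 3, 5, 6, 9 are not satisfied.

#1 d^2 + a^2 = (-5)^2 + (-7)^2 = 25 + 49 = 74  holds
#2 e = 4 is in {5, 8, 4}  holds
#3 a - c = -7 - 6 = -13, not -12  fails
#4 d = -5, e = 4; -5 ≤ 4  holds
#5 e + b = 4 + 11 = 15; 15 > 14, bound 14 not met  fails
#6 min(4, -7) = -7, not -5  fails
#7 b * d = 11 * (-5) = -55  holds
#8 values -5, -1, 11 are pairwise distinct  holds
#9 b * e = 11 * 4 = 44, not 42  fails
#10 c^2 + e^2 = 6^2 + 4^2 = 36 + 16 = 52  holds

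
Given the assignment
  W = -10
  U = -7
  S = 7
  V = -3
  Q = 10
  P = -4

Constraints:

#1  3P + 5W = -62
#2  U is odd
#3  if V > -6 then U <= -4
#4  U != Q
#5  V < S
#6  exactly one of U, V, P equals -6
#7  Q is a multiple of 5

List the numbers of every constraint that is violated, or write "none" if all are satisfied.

#1 3P + 5W = 3(-4) + 5(-10) = -62  OK
#2 U = -7 is odd  OK
#3 V = -3 > -6, so we need U ≤ -4; U = -7 ≤ -4  OK
#4 U = -7, Q = 10; distinct  OK
#5 V = -3, S = 7; -3 < 7  OK
#6 U=-7, V=-3, P=-4; 0 of them equal -6, not exactly one  FAIL
#7 10 / 5 = 2, so 5 divides 10  OK

Constraint 6 does not hold.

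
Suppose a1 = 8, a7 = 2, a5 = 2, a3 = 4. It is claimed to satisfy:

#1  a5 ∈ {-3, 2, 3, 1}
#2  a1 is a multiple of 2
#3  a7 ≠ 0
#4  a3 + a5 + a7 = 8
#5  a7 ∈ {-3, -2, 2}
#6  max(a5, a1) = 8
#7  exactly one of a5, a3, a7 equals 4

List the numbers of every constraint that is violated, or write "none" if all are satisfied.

#1 a5 = 2 is in {-3, 2, 3, 1} — holds.
#2 8 / 2 = 4, so 2 divides 8 — holds.
#3 a7 = 2, and 2 ≠ 0 — holds.
#4 a3 + a5 + a7 = 4 + 2 + 2 = 8 — holds.
#5 a7 = 2 is in {-3, -2, 2} — holds.
#6 max(2, 8) = 8 — holds.
#7 a5=2, a3=4, a7=2; 1 of them equals 4 — holds.

Yes — all constraints hold.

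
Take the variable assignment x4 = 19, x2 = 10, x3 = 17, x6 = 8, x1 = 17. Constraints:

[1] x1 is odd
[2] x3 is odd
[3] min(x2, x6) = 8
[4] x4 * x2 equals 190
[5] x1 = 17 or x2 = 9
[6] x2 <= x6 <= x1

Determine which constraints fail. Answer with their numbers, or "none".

Constraint 6 is violated.

[1] x1 = 17 is odd — satisfied.
[2] x3 = 17 is odd — satisfied.
[3] min(10, 8) = 8 — satisfied.
[4] x4 * x2 = 19 * 10 = 190 — satisfied.
[5] x1 = 17 = 17 (first disjunct) — satisfied.
[6] values 10, 8, 17; x2 = 10 is not <= x6 = 8 — violated.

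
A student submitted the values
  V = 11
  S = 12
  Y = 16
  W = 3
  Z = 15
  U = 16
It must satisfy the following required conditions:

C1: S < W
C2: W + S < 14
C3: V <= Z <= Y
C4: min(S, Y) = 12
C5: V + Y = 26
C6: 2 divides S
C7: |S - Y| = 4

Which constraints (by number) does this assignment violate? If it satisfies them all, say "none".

C1: S = 12, W = 3; 12 ≥ 3 (want <) — does not hold.
C2: W + S = 3 + 12 = 15; 15 ≥ 14, bound 14 not met — does not hold.
C3: values 11 <= 15 <= 16 — holds.
C4: min(12, 16) = 12 — holds.
C5: V + Y = 11 + 16 = 27, not 26 — does not hold.
C6: 12 / 2 = 6, so 2 divides 12 — holds.
C7: |12 - 16| = 4 — holds.

The assignment fails constraints 1, 2, 5.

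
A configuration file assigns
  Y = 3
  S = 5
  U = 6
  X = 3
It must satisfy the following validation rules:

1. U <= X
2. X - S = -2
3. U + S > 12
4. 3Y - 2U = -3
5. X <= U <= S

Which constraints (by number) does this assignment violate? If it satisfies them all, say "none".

1. U = 6, X = 3; 6 > 3 (want ≤)  FAIL
2. X - S = 3 - 5 = -2  OK
3. U + S = 6 + 5 = 11; 11 ≤ 12, bound 12 not met  FAIL
4. 3Y - 2U = 3(3) - 2(6) = -3  OK
5. values 3, 6, 5; U = 6 is not <= S = 5  FAIL

Violated: 1, 3, 5.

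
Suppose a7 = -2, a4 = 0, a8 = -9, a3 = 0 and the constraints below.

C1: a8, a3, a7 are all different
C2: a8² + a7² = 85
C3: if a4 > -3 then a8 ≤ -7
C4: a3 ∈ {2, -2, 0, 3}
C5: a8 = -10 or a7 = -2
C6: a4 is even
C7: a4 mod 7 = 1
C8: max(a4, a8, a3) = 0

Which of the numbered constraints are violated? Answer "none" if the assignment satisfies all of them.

The assignment fails constraint 7.

C1: values -9, 0, -2 are pairwise distinct  ✓
C2: a8² + a7² = (-9)² + (-2)² = 81 + 4 = 85  ✓
C3: a4 = 0 > -3, so we need a8 ≤ -7; a8 = -9 ≤ -7  ✓
C4: a3 = 0 is in {2, -2, 0, 3}  ✓
C5: a8 = -9 ≠ -10, but a7 = -2 = -2 (second disjunct)  ✓
C6: a4 = 0 is even  ✓
C7: 0 mod 7 = 0, not 1  ✗
C8: max(0, -9, 0) = 0  ✓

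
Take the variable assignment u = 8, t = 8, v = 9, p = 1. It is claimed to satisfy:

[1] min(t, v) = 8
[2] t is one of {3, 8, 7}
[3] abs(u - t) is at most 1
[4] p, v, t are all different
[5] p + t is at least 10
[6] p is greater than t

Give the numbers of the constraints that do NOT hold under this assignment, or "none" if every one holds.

[1] min(8, 9) = 8  OK
[2] t = 8 is in {3, 8, 7}  OK
[3] abs(8 - 8) = 0; 0 ≤ 1  OK
[4] values 1, 9, 8 are pairwise distinct  OK
[5] p + t = 1 + 8 = 9; 9 < 10, bound 10 not met  FAIL
[6] p = 1, t = 8; 1 ≤ 8 (want >)  FAIL

The assignment fails constraints 5 and 6.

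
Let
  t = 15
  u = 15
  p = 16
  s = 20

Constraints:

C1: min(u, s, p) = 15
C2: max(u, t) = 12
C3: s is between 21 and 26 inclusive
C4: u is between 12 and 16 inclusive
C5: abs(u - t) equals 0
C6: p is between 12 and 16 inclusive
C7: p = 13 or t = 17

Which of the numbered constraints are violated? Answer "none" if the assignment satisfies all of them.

No — constraints 2, 3, and 7 are not satisfied.

C1: min(15, 20, 16) = 15  holds
C2: max(15, 15) = 15, not 12  fails
C3: s = 20 is outside [21, 26]  fails
C4: u = 15 lies in [12, 16]  holds
C5: abs(15 - 15) = 0  holds
C6: p = 16 lies in [12, 16]  holds
C7: p = 16 ≠ 13 and t = 15 ≠ 17; both disjuncts false  fails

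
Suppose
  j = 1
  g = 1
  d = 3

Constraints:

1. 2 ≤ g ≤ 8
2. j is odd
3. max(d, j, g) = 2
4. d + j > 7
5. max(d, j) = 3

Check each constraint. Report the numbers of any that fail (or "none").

1. g = 1 is outside [2, 8]  FAIL
2. j = 1 is odd  OK
3. max(3, 1, 1) = 3, not 2  FAIL
4. d + j = 3 + 1 = 4; 4 ≤ 7, bound 7 not met  FAIL
5. max(3, 1) = 3  OK

The assignment fails constraints 1, 3, and 4.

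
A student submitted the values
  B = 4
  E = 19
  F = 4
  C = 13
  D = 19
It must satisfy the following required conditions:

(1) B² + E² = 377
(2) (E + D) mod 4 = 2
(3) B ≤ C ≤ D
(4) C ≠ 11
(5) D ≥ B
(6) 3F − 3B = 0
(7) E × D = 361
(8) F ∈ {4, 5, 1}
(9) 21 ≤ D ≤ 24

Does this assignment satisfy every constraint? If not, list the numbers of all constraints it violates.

No — constraint 9 is not satisfied.

(1) B² + E² = 4² + 19² = 16 + 361 = 377 — holds.
(2) E + D = 38; 38 mod 4 = 2 — holds.
(3) values 4 ≤ 13 ≤ 19 — holds.
(4) C = 13, and 13 ≠ 11 — holds.
(5) D = 19, B = 4; 19 ≥ 4 — holds.
(6) 3F − 3B = 3(4) − 3(4) = 0 — holds.
(7) E × D = 19 × 19 = 361 — holds.
(8) F = 4 is in {4, 5, 1} — holds.
(9) D = 19 is outside [21, 24] — fails.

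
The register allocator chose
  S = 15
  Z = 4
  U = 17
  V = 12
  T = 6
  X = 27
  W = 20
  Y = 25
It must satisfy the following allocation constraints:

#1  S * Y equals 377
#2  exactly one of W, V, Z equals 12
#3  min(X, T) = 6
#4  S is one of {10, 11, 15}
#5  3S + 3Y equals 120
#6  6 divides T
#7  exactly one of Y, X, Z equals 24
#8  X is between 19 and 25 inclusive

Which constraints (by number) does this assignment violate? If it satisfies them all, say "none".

#1 S * Y = 15 * 25 = 375, not 377 — fails.
#2 W=20, V=12, Z=4; 1 of them equals 12 — holds.
#3 min(27, 6) = 6 — holds.
#4 S = 15 is in {10, 11, 15} — holds.
#5 3S + 3Y = 3(15) + 3(25) = 120 — holds.
#6 6 / 6 = 1, so 6 divides 6 — holds.
#7 Y=25, X=27, Z=4; 0 of them equal 24, not exactly one — fails.
#8 X = 27 is outside [19, 25] — fails.

No — constraints 1, 7, and 8 are not satisfied.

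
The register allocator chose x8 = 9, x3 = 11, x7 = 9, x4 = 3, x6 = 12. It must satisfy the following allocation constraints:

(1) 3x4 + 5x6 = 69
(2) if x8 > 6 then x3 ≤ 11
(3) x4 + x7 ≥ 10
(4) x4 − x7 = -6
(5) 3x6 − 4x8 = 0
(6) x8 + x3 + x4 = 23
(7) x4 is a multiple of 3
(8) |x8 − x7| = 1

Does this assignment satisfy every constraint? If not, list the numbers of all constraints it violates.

No — constraint 8 is not satisfied.

(1) 3x4 + 5x6 = 3(3) + 5(12) = 69 — holds.
(2) x8 = 9 > 6, so we need x3 ≤ 11; x3 = 11 ≤ 11 — holds.
(3) x4 + x7 = 3 + 9 = 12; 12 ≥ 10 — holds.
(4) x4 − x7 = 3 − 9 = -6 — holds.
(5) 3x6 − 4x8 = 3(12) − 4(9) = 0 — holds.
(6) x8 + x3 + x4 = 9 + 11 + 3 = 23 — holds.
(7) 3 / 3 = 1, so 3 divides 3 — holds.
(8) |9 − 9| = 0, not 1 — fails.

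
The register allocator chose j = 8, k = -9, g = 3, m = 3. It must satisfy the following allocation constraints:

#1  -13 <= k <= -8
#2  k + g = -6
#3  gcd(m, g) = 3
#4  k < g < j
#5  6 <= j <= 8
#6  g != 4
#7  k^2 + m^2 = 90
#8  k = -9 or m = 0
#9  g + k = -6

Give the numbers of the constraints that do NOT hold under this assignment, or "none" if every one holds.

All constraints are satisfied.

#1 k = -9 lies in [-13, -8] — satisfied.
#2 k + g = -9 + 3 = -6 — satisfied.
#3 gcd(3, 3) = 3 — satisfied.
#4 values -9 < 3 < 8 — satisfied.
#5 j = 8 lies in [6, 8] — satisfied.
#6 g = 3, and 3 ≠ 4 — satisfied.
#7 k^2 + m^2 = (-9)^2 + 3^2 = 81 + 9 = 90 — satisfied.
#8 k = -9 = -9 (first disjunct) — satisfied.
#9 g + k = 3 + (-9) = -6 — satisfied.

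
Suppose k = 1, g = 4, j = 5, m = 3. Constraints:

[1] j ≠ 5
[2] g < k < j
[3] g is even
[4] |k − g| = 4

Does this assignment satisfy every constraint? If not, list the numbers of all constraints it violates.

Violated: 1, 2, and 4.

[1] j = 5, but 5 is required to differ — violated.
[2] values 4, 1, 5; g = 4 is not < k = 1 — violated.
[3] g = 4 is even — satisfied.
[4] |1 − 4| = 3, not 4 — violated.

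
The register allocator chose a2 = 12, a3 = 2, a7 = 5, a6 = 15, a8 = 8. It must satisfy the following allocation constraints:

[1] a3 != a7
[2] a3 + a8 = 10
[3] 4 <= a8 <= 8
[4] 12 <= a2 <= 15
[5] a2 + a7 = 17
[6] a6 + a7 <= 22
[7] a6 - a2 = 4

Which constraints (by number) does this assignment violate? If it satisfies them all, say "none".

[1] a3 = 2, a7 = 5; distinct  yes
[2] a3 + a8 = 2 + 8 = 10  yes
[3] a8 = 8 lies in [4, 8]  yes
[4] a2 = 12 lies in [12, 15]  yes
[5] a2 + a7 = 12 + 5 = 17  yes
[6] a6 + a7 = 15 + 5 = 20; 20 ≤ 22  yes
[7] a6 - a2 = 15 - 12 = 3, not 4  no

No — constraint 7 is not satisfied.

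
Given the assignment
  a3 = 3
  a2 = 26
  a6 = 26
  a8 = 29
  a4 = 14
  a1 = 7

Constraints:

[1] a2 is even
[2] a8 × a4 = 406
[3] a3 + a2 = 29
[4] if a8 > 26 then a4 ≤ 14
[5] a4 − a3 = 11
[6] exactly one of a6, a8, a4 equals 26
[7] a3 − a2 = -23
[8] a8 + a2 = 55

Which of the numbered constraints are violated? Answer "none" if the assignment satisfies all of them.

[1] a2 = 26 is even — holds.
[2] a8 × a4 = 29 × 14 = 406 — holds.
[3] a3 + a2 = 3 + 26 = 29 — holds.
[4] a8 = 29 > 26, so we need a4 ≤ 14; a4 = 14 ≤ 14 — holds.
[5] a4 − a3 = 14 − 3 = 11 — holds.
[6] a6=26, a8=29, a4=14; 1 of them equals 26 — holds.
[7] a3 − a2 = 3 − 26 = -23 — holds.
[8] a8 + a2 = 29 + 26 = 55 — holds.

All constraints are satisfied.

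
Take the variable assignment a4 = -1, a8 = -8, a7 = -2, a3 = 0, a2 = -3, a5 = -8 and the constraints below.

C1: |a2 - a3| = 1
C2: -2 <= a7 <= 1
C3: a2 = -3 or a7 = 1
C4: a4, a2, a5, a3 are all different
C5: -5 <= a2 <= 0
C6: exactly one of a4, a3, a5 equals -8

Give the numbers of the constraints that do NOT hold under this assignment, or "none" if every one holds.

C1: |-3 - 0| = 3, not 1 — violated.
C2: a7 = -2 lies in [-2, 1] — OK.
C3: a2 = -3 = -3 (first disjunct) — OK.
C4: values -1, -3, -8, 0 are pairwise distinct — OK.
C5: a2 = -3 lies in [-5, 0] — OK.
C6: a4=-1, a3=0, a5=-8; 1 of them equals -8 — OK.

Constraint 1 is violated.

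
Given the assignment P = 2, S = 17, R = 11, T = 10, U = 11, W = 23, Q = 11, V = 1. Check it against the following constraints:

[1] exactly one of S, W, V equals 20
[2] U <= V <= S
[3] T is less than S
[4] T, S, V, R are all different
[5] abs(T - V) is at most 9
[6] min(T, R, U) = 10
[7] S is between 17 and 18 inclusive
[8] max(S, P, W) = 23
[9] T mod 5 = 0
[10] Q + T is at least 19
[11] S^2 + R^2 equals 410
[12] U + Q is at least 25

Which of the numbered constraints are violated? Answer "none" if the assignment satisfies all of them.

Constraints 1, 2, and 12 are violated.

[1] S=17, W=23, V=1; 0 of them equal 20, not exactly one  ✘
[2] values 11, 1, 17; U = 11 is not <= V = 1  ✘
[3] T = 10, S = 17; 10 < 17  ✔
[4] values 10, 17, 1, 11 are pairwise distinct  ✔
[5] abs(10 - 1) = 9; 9 ≤ 9  ✔
[6] min(10, 11, 11) = 10  ✔
[7] S = 17 lies in [17, 18]  ✔
[8] max(17, 2, 23) = 23  ✔
[9] 10 mod 5 = 0  ✔
[10] Q + T = 11 + 10 = 21; 21 ≥ 19  ✔
[11] S^2 + R^2 = 17^2 + 11^2 = 289 + 121 = 410  ✔
[12] U + Q = 11 + 11 = 22; 22 < 25, bound 25 not met  ✘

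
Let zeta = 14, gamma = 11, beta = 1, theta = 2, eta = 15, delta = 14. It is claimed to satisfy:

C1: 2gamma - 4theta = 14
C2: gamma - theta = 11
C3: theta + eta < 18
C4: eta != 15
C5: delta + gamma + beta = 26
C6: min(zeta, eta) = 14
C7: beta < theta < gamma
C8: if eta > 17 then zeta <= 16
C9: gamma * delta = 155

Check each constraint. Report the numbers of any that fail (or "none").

Violated: 2, 4, and 9.

C1: 2gamma - 4theta = 2(11) - 4(2) = 14 — satisfied.
C2: gamma - theta = 11 - 2 = 9, not 11 — violated.
C3: theta + eta = 2 + 15 = 17; 17 < 18 — satisfied.
C4: eta = 15, but 15 is required to differ — violated.
C5: delta + gamma + beta = 14 + 11 + 1 = 26 — satisfied.
C6: min(14, 15) = 14 — satisfied.
C7: values 1 < 2 < 11 — satisfied.
C8: eta = 15, not > 17; antecedent false, conditional vacuously true — satisfied.
C9: gamma * delta = 11 * 14 = 154, not 155 — violated.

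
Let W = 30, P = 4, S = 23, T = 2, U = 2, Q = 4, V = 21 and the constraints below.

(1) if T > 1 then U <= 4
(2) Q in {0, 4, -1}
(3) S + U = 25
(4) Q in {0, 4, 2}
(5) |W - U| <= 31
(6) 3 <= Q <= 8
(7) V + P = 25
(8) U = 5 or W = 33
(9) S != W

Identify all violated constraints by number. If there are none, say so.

(1) T = 2 > 1, so we need U ≤ 4; U = 2 ≤ 4 — satisfied.
(2) Q = 4 is in {0, 4, -1} — satisfied.
(3) S + U = 23 + 2 = 25 — satisfied.
(4) Q = 4 is in {0, 4, 2} — satisfied.
(5) |30 - 2| = 28; 28 ≤ 31 — satisfied.
(6) Q = 4 lies in [3, 8] — satisfied.
(7) V + P = 21 + 4 = 25 — satisfied.
(8) U = 2 ≠ 5 and W = 30 ≠ 33; both disjuncts false — violated.
(9) S = 23, W = 30; distinct — satisfied.

Constraint 8 does not hold.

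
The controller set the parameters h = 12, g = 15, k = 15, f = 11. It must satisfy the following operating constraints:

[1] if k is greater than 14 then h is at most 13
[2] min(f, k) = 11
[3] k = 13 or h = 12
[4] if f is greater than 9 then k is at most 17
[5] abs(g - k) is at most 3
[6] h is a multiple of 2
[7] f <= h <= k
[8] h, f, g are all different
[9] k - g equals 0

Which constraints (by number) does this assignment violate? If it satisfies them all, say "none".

Yes — all constraints hold.

[1] k = 15 > 14, so we need h ≤ 13; h = 12 ≤ 13  true
[2] min(11, 15) = 11  true
[3] k = 15 ≠ 13, but h = 12 = 12 (second disjunct)  true
[4] f = 11 > 9, so we need k ≤ 17; k = 15 ≤ 17  true
[5] abs(15 - 15) = 0; 0 ≤ 3  true
[6] 12 / 2 = 6, so 2 divides 12  true
[7] values 11 <= 12 <= 15  true
[8] values 12, 11, 15 are pairwise distinct  true
[9] k - g = 15 - 15 = 0  true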